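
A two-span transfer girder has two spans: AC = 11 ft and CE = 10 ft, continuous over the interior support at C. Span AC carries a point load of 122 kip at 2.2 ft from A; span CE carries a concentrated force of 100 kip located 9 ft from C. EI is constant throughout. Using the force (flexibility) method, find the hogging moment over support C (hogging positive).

M_C = 91.05 kip·ft

Take M_C as the redundant. Released structure: two simple spans AC and CE with a hinge at C.
Discontinuity in slope at C on the released structure — sum the simple-span end rotations:
  span AC: point load 122 at a = 2.2: Pab(L + a)/(6LEI) = 472.4/EI
  span CE: point load 100 at a = 9: Pab(L + b)/(6LEI) = 165/EI
  relative rotation θ_0 = (472.4 + 165)/EI = 637.4/EI
A unit hogging moment at C produces rotation L₁/(3EI) + L₂/(3EI) = 7/EI.
Compatibility: M_C·(L₁+L₂)/(3EI) = θ_0, giving M_C = 91.05 kip·ft (hogging).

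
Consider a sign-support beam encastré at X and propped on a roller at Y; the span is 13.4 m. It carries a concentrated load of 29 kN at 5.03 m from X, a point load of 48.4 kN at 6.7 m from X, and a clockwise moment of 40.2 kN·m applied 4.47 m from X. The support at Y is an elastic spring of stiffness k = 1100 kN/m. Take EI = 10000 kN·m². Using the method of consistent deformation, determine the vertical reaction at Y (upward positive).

Choose R_Y as the redundant. The primary structure is the cantilever fixed at X.
Downward deflection at the released point Y due to the loads:
  point load 29 at a = 5.03: Pa²(3L − a)/(6EI) = 4301/EI
  point load 48.4 at a = 6.7: Pa²(3L − a)/(6EI) = 12131/EI
  clockwise couple 40.2 at a = 4.47: M₀a(2L − a)/(2EI) = 2006/EI
  δ_0 = 18438/EI
Flexibility coefficient — unit upward force at Y: δ_{YY} = L³/(3EI) = 802/EI.
With EI = 10000 kN·m²: δ_0 = 1.8438 m and δ_{YY} = 0.080203 m/kN.
Compatibility — the spring shortens by R_Y/k under the reaction it provides: δ_0 − R_Y·δ_{YY} = R_Y/k. With 1/k = 0.000909 m/kN, R_Y = δ_0 / (δ_{YY} + 1/k) = 1.8438 / (0.080203 + 0.000909) = 22.73 kN.

R_Y = 22.73 kN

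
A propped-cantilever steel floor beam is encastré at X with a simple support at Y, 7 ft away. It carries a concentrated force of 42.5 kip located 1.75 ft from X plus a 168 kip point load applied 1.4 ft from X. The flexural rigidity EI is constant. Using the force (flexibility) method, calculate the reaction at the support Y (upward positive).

Remove the prop at Y; the released (primary) structure is a cantilever built in at X.
Free-end deflection of the primary structure under the applied loading (downward +):
  point load 42.5 at a = 1.75: Pa²(3L − a)/(6EI) = 417.6/EI
  point load 168 at a = 1.4: Pa²(3L − a)/(6EI) = 1076/EI
  δ_0 = 1493/EI
Flexibility coefficient — unit upward force at Y: δ_{YY} = L³/(3EI) = 114.3/EI.
Compatibility at Y: δ_0 − R_Y·δ_{YY} = 0, so R_Y = 1493/114.3 = 13.06 kip.

R_Y = 13.06 kip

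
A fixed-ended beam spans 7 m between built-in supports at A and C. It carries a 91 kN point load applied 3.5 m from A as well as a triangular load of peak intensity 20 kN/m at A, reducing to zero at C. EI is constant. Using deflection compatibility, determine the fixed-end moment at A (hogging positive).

Take the two fixed-end moments M_A, M_C as redundants; the released structure is the simple span AC.
Simple-span end rotations at A and C under the given loads:
  at A: point load 91 at a = 3.5: Pab(L + b)/(6LEI) = 278.7/EI
  at C: point load 91 at a = 3.5: Pab(L + a)/(6LEI) = 278.7/EI
  at A: triangular load, peak 20: w₀L³/(45EI) = 152.4/EI
  at C: triangular load, peak 20: 7w₀L³/(360EI) = 133.4/EI
  θ_A0 = 431.1/EI,  θ_C0 = 412.1/EI
Flexibility coefficients: a unit moment at one end gives L/(3EI) there and L/(6EI) at the far end, so f₁₁ = f₂₂ = 2.333/EI and f₁₂ = f₂₁ = 1.167/EI.
Compatibility — zero rotation at each built-in end:
  2.333 M_A + 1.167 M_C = 431.1
  1.167 M_A + 2.333 M_C = 412.1
Solving the pair gives M_A = 128.6 kN·m and M_C = 112.3 kN·m (hogging).

M_A = 128.6 kN·m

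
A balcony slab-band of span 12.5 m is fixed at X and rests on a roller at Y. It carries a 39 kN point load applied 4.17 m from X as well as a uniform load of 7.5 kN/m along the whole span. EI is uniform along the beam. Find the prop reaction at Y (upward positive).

R_Y = 40.94 kN

Choose R_Y as the redundant. The primary structure is the cantilever fixed at X.
Free-end deflection of the primary structure under the applied loading (downward +):
  point load 39 at a = 4.17: Pa²(3L − a)/(6EI) = 3767/EI
  UDL 7.5: wL⁴/(8EI) = 22888/EI
  δ_0 = 26655/EI
Flexibility coefficient — unit upward force at Y: δ_{YY} = L³/(3EI) = 651/EI.
The prop prevents deflection at Y: R_Y = δ_0/δ_{YY} = 26655/651 = 40.94 kN.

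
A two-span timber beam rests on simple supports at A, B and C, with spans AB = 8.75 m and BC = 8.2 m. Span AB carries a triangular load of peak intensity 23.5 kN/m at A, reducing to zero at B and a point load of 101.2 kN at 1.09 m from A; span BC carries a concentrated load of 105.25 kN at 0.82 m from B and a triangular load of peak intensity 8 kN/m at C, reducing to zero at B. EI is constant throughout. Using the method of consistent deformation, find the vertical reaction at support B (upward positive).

Release continuity at B by inserting a hinge; the redundant is the internal moment M_B. The primary structure is two simply-supported spans AB and BC.
Rotations at B on the released spans (each span's end-slope, ×1/EI):
  span AB: triangular load, peak 23.5: 7w₀L³/(360EI) = 306.1/EI
  span AB: point load 101.2 at a = 1.09: Pab(L + a)/(6LEI) = 158.4/EI
  span BC: point load 105.25 at a = 0.82: Pab(L + b)/(6LEI) = 201.7/EI
  span BC: triangular load, peak 8: 7w₀L³/(360EI) = 85.77/EI
  relative rotation θ_0 = (464.5 + 287.5)/EI = 751.9/EI
A unit hogging moment at B produces rotation L₁/(3EI) + L₂/(3EI) = 5.65/EI.
Slope continuity at B: θ_0 = M_B·5.65/EI, so M_B = 751.9/5.65 = 133.1 kN·m (hogging).
Span AB, ΣM about A with M_B applied at B: R_B^{AB}·8.75 = 410.2 + 133.1, so R_B^{AB} = 62.09 kN and R_A = 204 − 62.09 = 141.9 kN.
Span BC, ΣM about C: R_B^{BC}·8.2 = 866.4 + 133.1, so R_B^{BC} = 121.9 kN and R_C = 138.1 − 121.9 = 16.16 kN.
R_B = 62.09 + 121.9 = 184 kN.

R_B = 184 kN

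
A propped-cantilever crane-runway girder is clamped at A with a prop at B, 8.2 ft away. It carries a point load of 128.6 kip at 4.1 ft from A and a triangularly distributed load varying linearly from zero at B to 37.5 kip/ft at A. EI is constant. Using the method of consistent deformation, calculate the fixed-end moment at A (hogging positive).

Release the roller at B. Primary structure: cantilever fixed at A.
Free-end deflection of the primary structure under the applied loading (downward +):
  point load 128.6 at a = 4.1: Pa²(3L − a)/(6EI) = 7386/EI
  triangular load, peak 37.5 at the fixed end: w₀L⁴/(30EI) = 5652/EI
  δ_0 = 13038/EI
Flexibility coefficient — unit upward force at B: δ_{BB} = L³/(3EI) = 183.8/EI.
Compatibility at B: δ_0 − R_B·δ_{BB} = 0, so R_B = 13038/183.8 = 70.94 kip.
Moment equilibrium about A: M_A = Σ(load moments about A) − R_B·L = 947.5 − 70.94×8.2 = 365.8 kip·ft.

M_A = 365.8 kip·ft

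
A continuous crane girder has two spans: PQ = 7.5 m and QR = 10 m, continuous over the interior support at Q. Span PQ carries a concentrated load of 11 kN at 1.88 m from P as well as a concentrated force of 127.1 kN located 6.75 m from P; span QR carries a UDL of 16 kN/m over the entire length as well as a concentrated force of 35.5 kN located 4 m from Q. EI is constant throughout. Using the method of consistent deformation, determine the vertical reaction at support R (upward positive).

Release continuity at Q by inserting a hinge; the redundant is the internal moment M_Q. The primary structure is two simply-supported spans PQ and QR.
Discontinuity in slope at Q on the released structure — sum the simple-span end rotations:
  span PQ: point load 11 at a = 1.88: Pab(L + a)/(6LEI) = 24.23/EI
  span PQ: point load 127.1 at a = 6.75: Pab(L + a)/(6LEI) = 203.8/EI
  span QR: UDL 16: wL³/(24EI) = 666.7/EI
  span QR: point load 35.5 at a = 4: Pab(L + b)/(6LEI) = 227.2/EI
  relative rotation θ_0 = (228 + 893.9)/EI = 1122/EI
A unit hogging moment at Q produces rotation L₁/(3EI) + L₂/(3EI) = 5.833/EI.
Compatibility: M_Q·(L₁+L₂)/(3EI) = θ_0, giving M_Q = 192.3 kN·m (hogging).
Span QR, ΣM about R: R_Q^{QR}·10 = 1013 + 192.3, so R_Q^{QR} = 120.5 kN and R_R = 195.5 − 120.5 = 74.97 kN.

R_R = 74.97 kN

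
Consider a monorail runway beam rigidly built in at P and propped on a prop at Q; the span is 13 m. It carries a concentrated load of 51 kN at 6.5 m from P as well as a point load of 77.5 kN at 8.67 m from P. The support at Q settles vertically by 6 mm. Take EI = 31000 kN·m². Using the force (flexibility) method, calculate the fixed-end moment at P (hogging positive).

Take the reaction at Q as the redundant and release it; the primary structure is a cantilever fixed at P.
Primary-structure tip deflection at Q by superposition:
  point load 51 at a = 6.5: Pa²(3L − a)/(6EI) = 11672/EI
  point load 77.5 at a = 8.67: Pa²(3L − a)/(6EI) = 29448/EI
  δ_0 = 41120/EI
Flexibility coefficient — unit upward force at Q: δ_{QQ} = L³/(3EI) = 732.3/EI.
With EI = 31000 kN·m²: δ_0 = 1.3264 m and δ_{QQ} = 0.023624 m/kN.
Compatibility — the beam at Q must follow the support down by 0.006 m: δ_0 − R_Q·δ_{QQ} = 0.006, so R_Q = (1.3264 − 0.006)/0.023624 = 55.9 kN.
Moment equilibrium about P: M_P = Σ(load moments about P) − R_Q·L = 1003 − 55.9×13 = 276.8 kN·m.

M_P = 276.8 kN·m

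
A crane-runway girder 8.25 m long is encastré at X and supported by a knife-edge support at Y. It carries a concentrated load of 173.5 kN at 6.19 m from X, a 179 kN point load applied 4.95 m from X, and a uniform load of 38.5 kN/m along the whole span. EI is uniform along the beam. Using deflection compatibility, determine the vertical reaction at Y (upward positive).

Take the reaction at Y as the redundant and release it; the primary structure is a cantilever fixed at X.
Deflection at Y on the released cantilever, summing each load's contribution:
  point load 173.5 at a = 6.19: Pa²(3L − a)/(6EI) = 20564/EI
  point load 179 at a = 4.95: Pa²(3L − a)/(6EI) = 14474/EI
  UDL 38.5: wL⁴/(8EI) = 22294/EI
  δ_0 = 57332/EI
Tip deflection under a unit load at Y: L³/(3EI) = 187.2/EI.
The prop prevents deflection at Y: R_Y = δ_0/δ_{YY} = 57332/187.2 = 306.3 kN.

R_Y = 306.3 kN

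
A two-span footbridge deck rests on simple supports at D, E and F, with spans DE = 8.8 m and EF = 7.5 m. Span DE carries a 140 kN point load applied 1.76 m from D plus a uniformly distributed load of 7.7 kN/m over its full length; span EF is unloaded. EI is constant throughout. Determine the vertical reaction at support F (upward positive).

R_F = -13.88 kN

Release continuity at E by inserting a hinge; the redundant is the internal moment M_E. The primary structure is two simply-supported spans DE and EF.
End slopes at the hinge E, treating each span as simply supported:
  span DE: point load 140 at a = 1.76: Pab(L + a)/(6LEI) = 346.9/EI
  span DE: UDL 7.7: wL³/(24EI) = 218.6/EI
  relative rotation θ_0 = (565.6 + 0)/EI = 565.6/EI
A unit hogging moment at E produces rotation L₁/(3EI) + L₂/(3EI) = 5.433/EI.
Slope continuity at E: θ_0 = M_E·5.433/EI, so M_E = 565.6/5.433 = 104.1 kN·m (hogging).
Span EF, ΣM about F: R_E^{EF}·7.5 = 0 + 104.1, so R_E^{EF} = 13.88 kN and R_F = 0 − 13.88 = -13.88 kN.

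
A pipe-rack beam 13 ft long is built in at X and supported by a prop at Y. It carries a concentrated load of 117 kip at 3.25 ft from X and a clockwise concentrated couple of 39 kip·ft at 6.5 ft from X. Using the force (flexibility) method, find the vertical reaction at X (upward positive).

R_X = 103.6 kip

Choose R_Y as the redundant. The primary structure is the cantilever fixed at X.
Primary-structure tip deflection at Y by superposition:
  point load 117 at a = 3.25: Pa²(3L − a)/(6EI) = 7363/EI
  clockwise couple 39 at a = 6.5: M₀a(2L − a)/(2EI) = 2472/EI
  δ_0 = 9835/EI
Flexibility coefficient — unit upward force at Y: δ_{YY} = L³/(3EI) = 732.3/EI.
The prop prevents deflection at Y: R_Y = δ_0/δ_{YY} = 9835/732.3 = 13.43 kip.
Vertical equilibrium: R_X = ΣP − R_Y = 117 − 13.43 = 103.6 kip.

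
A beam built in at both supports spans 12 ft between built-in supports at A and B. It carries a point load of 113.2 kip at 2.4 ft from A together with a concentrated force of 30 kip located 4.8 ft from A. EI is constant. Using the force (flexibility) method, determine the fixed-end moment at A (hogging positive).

M_A = 225.7 kip·ft

Release both end moments; the primary structure is a simply-supported span AB with redundants M_A and M_B.
End rotations of the released simple span under the applied load (×1/EI):
  at A: point load 113.2 at a = 2.4: Pab(L + b)/(6LEI) = 782.4/EI
  at B: point load 113.2 at a = 2.4: Pab(L + a)/(6LEI) = 521.6/EI
  at A: point load 30 at a = 4.8: Pab(L + b)/(6LEI) = 276.5/EI
  at B: point load 30 at a = 4.8: Pab(L + a)/(6LEI) = 241.9/EI
  θ_A0 = 1059/EI,  θ_B0 = 763.5/EI
Flexibility coefficients: a unit moment at one end gives L/(3EI) there and L/(6EI) at the far end, so f₁₁ = f₂₂ = 4/EI and f₁₂ = f₂₁ = 2/EI.
Compatibility — zero rotation at each built-in end:
  4 M_A + 2 M_B = 1059
  2 M_A + 4 M_B = 763.5
Solving the pair gives M_A = 225.7 kip·ft and M_B = 78.03 kip·ft (hogging).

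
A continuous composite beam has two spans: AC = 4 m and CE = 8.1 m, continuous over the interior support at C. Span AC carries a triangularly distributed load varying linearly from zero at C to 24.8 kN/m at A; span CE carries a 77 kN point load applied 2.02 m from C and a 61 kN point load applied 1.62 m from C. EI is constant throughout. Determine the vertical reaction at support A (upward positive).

Take M_C as the redundant. Released structure: two simple spans AC and CE with a hinge at C.
Discontinuity in slope at C on the released structure — sum the simple-span end rotations:
  span AC: triangular load, peak 24.8: 7w₀L³/(360EI) = 30.86/EI
  span CE: point load 77 at a = 2.02: Pab(L + b)/(6LEI) = 275.9/EI
  span CE: point load 61 at a = 1.62: Pab(L + b)/(6LEI) = 192.1/EI
  relative rotation θ_0 = (30.86 + 468)/EI = 498.9/EI
A unit hogging moment at C produces rotation L₁/(3EI) + L₂/(3EI) = 4.033/EI.
Compatibility: M_C·(L₁+L₂)/(3EI) = θ_0, giving M_C = 123.7 kN·m (hogging).
Span AC, ΣM about A with M_C applied at C: R_C^{AC}·4 = 66.13 + 123.7, so R_C^{AC} = 47.46 kN and R_A = 49.6 − 47.46 = 2.144 kN.

R_A = 2.144 kN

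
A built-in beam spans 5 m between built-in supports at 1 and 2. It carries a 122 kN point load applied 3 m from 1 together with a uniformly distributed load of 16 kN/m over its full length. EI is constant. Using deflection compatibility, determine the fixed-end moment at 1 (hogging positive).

Release both end moments; the primary structure is a simply-supported span 12 with redundants M_1 and M_2.
Simple-span end rotations at 1 and 2 under the given loads:
  at 1: point load 122 at a = 3: Pab(L + b)/(6LEI) = 170.8/EI
  at 2: point load 122 at a = 3: Pab(L + a)/(6LEI) = 195.2/EI
  at 1: UDL 16: wL³/(24EI) = 83.33/EI
  at 2: UDL 16: wL³/(24EI) = 83.33/EI
  θ_10 = 254.1/EI,  θ_20 = 278.5/EI
Flexibility coefficients: a unit moment at one end gives L/(3EI) there and L/(6EI) at the far end, so f₁₁ = f₂₂ = 1.667/EI and f₁₂ = f₂₁ = 0.8333/EI.
Compatibility — zero rotation at each built-in end:
  1.667 M_1 + 0.8333 M_2 = 254.1
  0.8333 M_1 + 1.667 M_2 = 278.5
Solving the pair gives M_1 = 91.89 kN·m and M_2 = 121.2 kN·m (hogging).

M_1 = 91.89 kN·m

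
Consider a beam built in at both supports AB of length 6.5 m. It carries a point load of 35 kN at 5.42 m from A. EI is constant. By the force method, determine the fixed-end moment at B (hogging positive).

Release both end moments; the primary structure is a simply-supported span AB with redundants M_A and M_B.
On the primary (simply-supported) span, the end slopes from the loading are:
  at A: point load 35 at a = 5.42: Pab(L + b)/(6LEI) = 39.82/EI
  at B: point load 35 at a = 5.42: Pab(L + a)/(6LEI) = 62.62/EI
  θ_A0 = 39.82/EI,  θ_B0 = 62.62/EI
Flexibility coefficients: a unit moment at one end gives L/(3EI) there and L/(6EI) at the far end, so f₁₁ = f₂₂ = 2.167/EI and f₁₂ = f₂₁ = 1.083/EI.
Compatibility — zero rotation at each built-in end:
  2.167 M_A + 1.083 M_B = 39.82
  1.083 M_A + 2.167 M_B = 62.62
Solving the pair gives M_A = 5.237 kN·m and M_B = 26.28 kN·m (hogging).

M_B = 26.28 kN·m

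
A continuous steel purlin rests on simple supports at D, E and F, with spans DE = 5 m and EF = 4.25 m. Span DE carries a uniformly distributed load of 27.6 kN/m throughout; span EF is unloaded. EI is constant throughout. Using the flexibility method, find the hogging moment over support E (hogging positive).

M_E = 46.62 kN·m

Release continuity at E by inserting a hinge; the redundant is the internal moment M_E. The primary structure is two simply-supported spans DE and EF.
End slopes at the hinge E, treating each span as simply supported:
  span DE: UDL 27.6: wL³/(24EI) = 143.8/EI
  relative rotation θ_0 = (143.8 + 0)/EI = 143.8/EI
A unit hogging moment at E produces rotation L₁/(3EI) + L₂/(3EI) = 3.083/EI.
Compatibility: M_E·(L₁+L₂)/(3EI) = θ_0, giving M_E = 46.62 kN·m (hogging).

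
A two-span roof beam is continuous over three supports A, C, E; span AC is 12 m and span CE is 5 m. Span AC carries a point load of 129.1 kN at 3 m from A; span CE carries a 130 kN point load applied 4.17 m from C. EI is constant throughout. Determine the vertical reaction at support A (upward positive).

R_A = 84.86 kN

Take M_C as the redundant. Released structure: two simple spans AC and CE with a hinge at C.
Discontinuity in slope at C on the released structure — sum the simple-span end rotations:
  span AC: point load 129.1 at a = 3: Pab(L + a)/(6LEI) = 726.2/EI
  span CE: point load 130 at a = 4.17: Pab(L + b)/(6LEI) = 87.44/EI
  relative rotation θ_0 = (726.2 + 87.44)/EI = 813.6/EI
A unit hogging moment at C produces rotation L₁/(3EI) + L₂/(3EI) = 5.667/EI.
Compatibility: M_C·(L₁+L₂)/(3EI) = θ_0, giving M_C = 143.6 kN·m (hogging).
Span AC, ΣM about A with M_C applied at C: R_C^{AC}·12 = 387.3 + 143.6, so R_C^{AC} = 44.24 kN and R_A = 129.1 − 44.24 = 84.86 kN.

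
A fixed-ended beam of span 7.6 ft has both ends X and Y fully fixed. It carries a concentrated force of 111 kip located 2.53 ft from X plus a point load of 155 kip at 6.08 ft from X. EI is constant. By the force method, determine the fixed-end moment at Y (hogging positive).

Release both end moments; the primary structure is a simply-supported span XY with redundants M_X and M_Y.
End rotations of the released simple span under the applied load (×1/EI):
  at X: point load 111 at a = 2.53: Pab(L + b)/(6LEI) = 395.6/EI
  at Y: point load 111 at a = 2.53: Pab(L + a)/(6LEI) = 316.3/EI
  at X: point load 155 at a = 6.08: Pab(L + b)/(6LEI) = 286.5/EI
  at Y: point load 155 at a = 6.08: Pab(L + a)/(6LEI) = 429.7/EI
  θ_X0 = 682.1/EI,  θ_Y0 = 746/EI
Flexibility coefficients: a unit moment at one end gives L/(3EI) there and L/(6EI) at the far end, so f₁₁ = f₂₂ = 2.533/EI and f₁₂ = f₂₁ = 1.267/EI.
Compatibility — zero rotation at each built-in end:
  2.533 M_X + 1.267 M_Y = 682.1
  1.267 M_X + 2.533 M_Y = 746
Solving the pair gives M_X = 162.7 kip·ft and M_Y = 213.1 kip·ft (hogging).

M_Y = 213.1 kip·ft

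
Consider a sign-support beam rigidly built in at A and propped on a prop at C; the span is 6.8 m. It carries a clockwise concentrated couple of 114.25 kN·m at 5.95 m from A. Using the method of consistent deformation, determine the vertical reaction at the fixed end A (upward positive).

Choose R_C as the redundant. The primary structure is the cantilever fixed at A.
Primary-structure tip deflection at C by superposition:
  clockwise couple 114.25 at a = 5.95: M₀a(2L − a)/(2EI) = 2600/EI
Tip deflection under a unit load at C: L³/(3EI) = 104.8/EI.
Compatibility at C: δ_0 − R_C·δ_{CC} = 0, so R_C = 2600/104.8 = 24.81 kN.
Vertical equilibrium: R_A = ΣP − R_C = 0 − 24.81 = -24.81 kN.

R_A = -24.81 kN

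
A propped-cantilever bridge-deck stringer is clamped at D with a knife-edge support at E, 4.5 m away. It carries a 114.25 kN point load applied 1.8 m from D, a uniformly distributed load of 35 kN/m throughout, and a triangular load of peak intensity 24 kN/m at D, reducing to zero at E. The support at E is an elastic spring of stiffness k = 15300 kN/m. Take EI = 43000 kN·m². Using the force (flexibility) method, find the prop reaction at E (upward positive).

R_E = 85.7 kN

Take the reaction at E as the redundant and release it; the primary structure is a cantilever fixed at D.
Free-end deflection of the primary structure under the applied loading (downward +):
  point load 114.25 at a = 1.8: Pa²(3L − a)/(6EI) = 721.8/EI
  UDL 35: wL⁴/(8EI) = 1794/EI
  triangular load, peak 24 at the fixed end: w₀L⁴/(30EI) = 328.1/EI
  δ_0 = 2844/EI
Tip deflection under a unit load at E: L³/(3EI) = 30.38/EI.
With EI = 43000 kN·m²: δ_0 = 0.066137 m and δ_{EE} = 0.000706 m/kN.
Compatibility — the spring shortens by R_E/k under the reaction it provides: δ_0 − R_E·δ_{EE} = R_E/k. With 1/k = 0.000065 m/kN, R_E = δ_0 / (δ_{EE} + 1/k) = 0.066137 / (0.000706 + 0.000065) = 85.7 kN.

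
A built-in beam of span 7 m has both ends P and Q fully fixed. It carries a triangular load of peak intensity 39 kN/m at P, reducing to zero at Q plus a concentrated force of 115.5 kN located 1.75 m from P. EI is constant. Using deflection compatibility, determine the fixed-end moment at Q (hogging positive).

M_Q = 101.6 kN·m

Take the two fixed-end moments M_P, M_Q as redundants; the released structure is the simple span PQ.
End rotations of the released simple span under the applied load (×1/EI):
  at P: triangular load, peak 39: w₀L³/(45EI) = 297.3/EI
  at Q: triangular load, peak 39: 7w₀L³/(360EI) = 260.1/EI
  at P: point load 115.5 at a = 1.75: Pab(L + b)/(6LEI) = 309.5/EI
  at Q: point load 115.5 at a = 1.75: Pab(L + a)/(6LEI) = 221.1/EI
  θ_P0 = 606.8/EI,  θ_Q0 = 481.2/EI
Flexibility coefficients: a unit moment at one end gives L/(3EI) there and L/(6EI) at the far end, so f₁₁ = f₂₂ = 2.333/EI and f₁₂ = f₂₁ = 1.167/EI.
Compatibility — zero rotation at each built-in end:
  2.333 M_P + 1.167 M_Q = 606.8
  1.167 M_P + 2.333 M_Q = 481.2
Solving the pair gives M_P = 209.2 kN·m and M_Q = 101.6 kN·m (hogging).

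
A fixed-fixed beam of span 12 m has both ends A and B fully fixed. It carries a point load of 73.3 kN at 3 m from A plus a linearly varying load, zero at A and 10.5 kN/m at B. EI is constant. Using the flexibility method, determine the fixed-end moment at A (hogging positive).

M_A = 174.1 kN·m

Take the two fixed-end moments M_A, M_B as redundants; the released structure is the simple span AB.
On the primary (simply-supported) span, the end slopes from the loading are:
  at A: point load 73.3 at a = 3: Pab(L + b)/(6LEI) = 577.2/EI
  at B: point load 73.3 at a = 3: Pab(L + a)/(6LEI) = 412.3/EI
  at A: triangular load, peak 10.5: 7w₀L³/(360EI) = 352.8/EI
  at B: triangular load, peak 10.5: w₀L³/(45EI) = 403.2/EI
  θ_A0 = 930/EI,  θ_B0 = 815.5/EI
Flexibility coefficients: a unit moment at one end gives L/(3EI) there and L/(6EI) at the far end, so f₁₁ = f₂₂ = 4/EI and f₁₂ = f₂₁ = 2/EI.
Compatibility — zero rotation at each built-in end:
  4 M_A + 2 M_B = 930
  2 M_A + 4 M_B = 815.5
Solving the pair gives M_A = 174.1 kN·m and M_B = 116.8 kN·m (hogging).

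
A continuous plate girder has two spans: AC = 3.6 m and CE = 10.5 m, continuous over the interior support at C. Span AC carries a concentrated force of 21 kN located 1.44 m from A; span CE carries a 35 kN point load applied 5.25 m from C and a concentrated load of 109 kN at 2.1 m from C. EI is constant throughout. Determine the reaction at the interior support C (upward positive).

R_C = 179.2 kN

Take M_C as the redundant. Released structure: two simple spans AC and CE with a hinge at C.
End slopes at the hinge C, treating each span as simply supported:
  span AC: point load 21 at a = 1.44: Pab(L + a)/(6LEI) = 15.24/EI
  span CE: point load 35 at a = 5.25: Pab(L + b)/(6LEI) = 241.2/EI
  span CE: point load 109 at a = 2.1: Pab(L + b)/(6LEI) = 576.8/EI
  relative rotation θ_0 = (15.24 + 818)/EI = 833.2/EI
A unit hogging moment at C produces rotation L₁/(3EI) + L₂/(3EI) = 4.7/EI.
Slope continuity at C: θ_0 = M_C·4.7/EI, so M_C = 833.2/4.7 = 177.3 kN·m (hogging).
Span AC, ΣM about A with M_C applied at C: R_C^{AC}·3.6 = 30.24 + 177.3, so R_C^{AC} = 57.65 kN and R_A = 21 − 57.65 = -36.65 kN.
Span CE, ΣM about E: R_C^{CE}·10.5 = 1099 + 177.3, so R_C^{CE} = 121.6 kN and R_E = 144 − 121.6 = 22.42 kN.
R_C = 57.65 + 121.6 = 179.2 kN.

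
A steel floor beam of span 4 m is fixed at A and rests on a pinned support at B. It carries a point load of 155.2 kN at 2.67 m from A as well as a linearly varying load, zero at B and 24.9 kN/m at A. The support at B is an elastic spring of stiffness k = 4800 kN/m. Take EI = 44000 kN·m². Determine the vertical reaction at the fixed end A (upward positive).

R_A = 141.6 kN

Take the reaction at B as the redundant and release it; the primary structure is a cantilever fixed at A.
Free-end deflection of the primary structure under the applied loading (downward +):
  point load 155.2 at a = 2.67: Pa²(3L − a)/(6EI) = 1720/EI
  triangular load, peak 24.9 at the fixed end: w₀L⁴/(30EI) = 212.5/EI
  δ_0 = 1933/EI
Tip deflection under a unit load at B: L³/(3EI) = 21.33/EI.
With EI = 44000 kN·m²: δ_0 = 0.04393 m and δ_{BB} = 0.000485 m/kN.
Compatibility — the spring shortens by R_B/k under the reaction it provides: δ_0 − R_B·δ_{BB} = R_B/k. With 1/k = 0.000208 m/kN, R_B = δ_0 / (δ_{BB} + 1/k) = 0.04393 / (0.000485 + 0.000208) = 63.38 kN.
Vertical equilibrium: R_A = ΣP − R_B = 205 − 63.38 = 141.6 kN.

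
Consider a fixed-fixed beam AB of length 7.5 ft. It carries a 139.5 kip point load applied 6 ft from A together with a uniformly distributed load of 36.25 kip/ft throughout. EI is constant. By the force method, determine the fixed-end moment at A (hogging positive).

Take the two fixed-end moments M_A, M_B as redundants; the released structure is the simple span AB.
Simple-span end rotations at A and B under the given loads:
  at A: point load 139.5 at a = 6: Pab(L + b)/(6LEI) = 251.1/EI
  at B: point load 139.5 at a = 6: Pab(L + a)/(6LEI) = 376.6/EI
  at A: UDL 36.25: wL³/(24EI) = 637.2/EI
  at B: UDL 36.25: wL³/(24EI) = 637.2/EI
  θ_A0 = 888.3/EI,  θ_B0 = 1014/EI
Flexibility coefficients: a unit moment at one end gives L/(3EI) there and L/(6EI) at the far end, so f₁₁ = f₂₂ = 2.5/EI and f₁₂ = f₂₁ = 1.25/EI.
Compatibility — zero rotation at each built-in end:
  2.5 M_A + 1.25 M_B = 888.3
  1.25 M_A + 2.5 M_B = 1014
Solving the pair gives M_A = 203.4 kip·ft and M_B = 303.8 kip·ft (hogging).

M_A = 203.4 kip·ft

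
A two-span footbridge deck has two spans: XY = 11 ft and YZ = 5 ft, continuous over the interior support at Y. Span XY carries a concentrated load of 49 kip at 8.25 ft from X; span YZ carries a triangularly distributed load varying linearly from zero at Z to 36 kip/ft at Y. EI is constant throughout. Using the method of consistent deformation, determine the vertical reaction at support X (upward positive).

R_X = 5.019 kip

Release continuity at Y by inserting a hinge; the redundant is the internal moment M_Y. The primary structure is two simply-supported spans XY and YZ.
Discontinuity in slope at Y on the released structure — sum the simple-span end rotations:
  span XY: point load 49 at a = 8.25: Pab(L + a)/(6LEI) = 324.2/EI
  span YZ: triangular load, peak 36: w₀L³/(45EI) = 100/EI
  relative rotation θ_0 = (324.2 + 100)/EI = 424.2/EI
A unit hogging moment at Y produces rotation L₁/(3EI) + L₂/(3EI) = 5.333/EI.
Slope continuity at Y: θ_0 = M_Y·5.333/EI, so M_Y = 424.2/5.333 = 79.55 kip·ft (hogging).
Span XY, ΣM about X with M_Y applied at Y: R_Y^{XY}·11 = 404.2 + 79.55, so R_Y^{XY} = 43.98 kip and R_X = 49 − 43.98 = 5.019 kip.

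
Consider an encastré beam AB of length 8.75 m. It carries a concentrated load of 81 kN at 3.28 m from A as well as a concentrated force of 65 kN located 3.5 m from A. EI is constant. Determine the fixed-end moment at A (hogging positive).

Take the two fixed-end moments M_A, M_B as redundants; the released structure is the simple span AB.
On the primary (simply-supported) span, the end slopes from the loading are:
  at A: point load 81 at a = 3.28: Pab(L + b)/(6LEI) = 393.6/EI
  at B: point load 81 at a = 3.28: Pab(L + a)/(6LEI) = 333/EI
  at A: point load 65 at a = 3.5: Pab(L + b)/(6LEI) = 318.5/EI
  at B: point load 65 at a = 3.5: Pab(L + a)/(6LEI) = 278.7/EI
  θ_A0 = 712.1/EI,  θ_B0 = 611.7/EI
Flexibility coefficients: a unit moment at one end gives L/(3EI) there and L/(6EI) at the far end, so f₁₁ = f₂₂ = 2.917/EI and f₁₂ = f₂₁ = 1.458/EI.
Compatibility — zero rotation at each built-in end:
  2.917 M_A + 1.458 M_B = 712.1
  1.458 M_A + 2.917 M_B = 611.7
Solving the pair gives M_A = 185.7 kN·m and M_B = 116.9 kN·m (hogging).

M_A = 185.7 kN·m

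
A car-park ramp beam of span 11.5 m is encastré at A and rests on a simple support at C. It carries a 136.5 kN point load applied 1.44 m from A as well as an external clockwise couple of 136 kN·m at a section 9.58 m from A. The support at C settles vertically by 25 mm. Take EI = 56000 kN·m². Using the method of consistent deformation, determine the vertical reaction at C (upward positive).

Remove the prop at C; the released (primary) structure is a cantilever built in at A.
Deflection at C on the released cantilever, summing each load's contribution:
  point load 136.5 at a = 1.44: Pa²(3L − a)/(6EI) = 1560/EI
  clockwise couple 136 at a = 9.58: M₀a(2L − a)/(2EI) = 8742/EI
  δ_0 = 10302/EI
Flexibility coefficient — unit upward force at C: δ_{CC} = L³/(3EI) = 507/EI.
With EI = 56000 kN·m²: δ_0 = 0.18396 m and δ_{CC} = 0.009053 m/kN.
Compatibility — the beam at C must follow the support down by 0.025 m: δ_0 − R_C·δ_{CC} = 0.025, so R_C = (0.18396 − 0.025)/0.009053 = 17.56 kN.

R_C = 17.56 kN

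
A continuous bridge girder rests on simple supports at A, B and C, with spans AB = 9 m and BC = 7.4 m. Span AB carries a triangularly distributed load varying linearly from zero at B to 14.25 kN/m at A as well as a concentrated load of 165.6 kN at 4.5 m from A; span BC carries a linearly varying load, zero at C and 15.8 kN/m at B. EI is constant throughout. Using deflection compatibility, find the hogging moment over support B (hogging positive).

Release continuity at B by inserting a hinge; the redundant is the internal moment M_B. The primary structure is two simply-supported spans AB and BC.
Rotations at B on the released spans (each span's end-slope, ×1/EI):
  span AB: triangular load, peak 14.25: 7w₀L³/(360EI) = 202/EI
  span AB: point load 165.6 at a = 4.5: Pab(L + a)/(6LEI) = 838.4/EI
  span BC: triangular load, peak 15.8: w₀L³/(45EI) = 142.3/EI
  relative rotation θ_0 = (1040 + 142.3)/EI = 1183/EI
A unit hogging moment at B produces rotation L₁/(3EI) + L₂/(3EI) = 5.467/EI.
Compatibility: M_B·(L₁+L₂)/(3EI) = θ_0, giving M_B = 216.3 kN·m (hogging).

M_B = 216.3 kN·m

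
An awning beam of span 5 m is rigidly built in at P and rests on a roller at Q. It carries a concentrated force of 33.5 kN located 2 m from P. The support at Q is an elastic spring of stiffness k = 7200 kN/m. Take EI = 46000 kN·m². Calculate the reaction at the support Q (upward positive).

R_Q = 6.042 kN

Remove the prop at Q; the released (primary) structure is a cantilever built in at P.
Free-end deflection of the primary structure under the applied loading (downward +):
  point load 33.5 at a = 2: Pa²(3L − a)/(6EI) = 290.3/EI
Tip deflection under a unit load at Q: L³/(3EI) = 41.67/EI.
With EI = 46000 kN·m²: δ_0 = 0.006312 m and δ_{QQ} = 0.000906 m/kN.
Compatibility — the spring shortens by R_Q/k under the reaction it provides: δ_0 − R_Q·δ_{QQ} = R_Q/k. With 1/k = 0.000139 m/kN, R_Q = δ_0 / (δ_{QQ} + 1/k) = 0.006312 / (0.000906 + 0.000139) = 6.042 kN.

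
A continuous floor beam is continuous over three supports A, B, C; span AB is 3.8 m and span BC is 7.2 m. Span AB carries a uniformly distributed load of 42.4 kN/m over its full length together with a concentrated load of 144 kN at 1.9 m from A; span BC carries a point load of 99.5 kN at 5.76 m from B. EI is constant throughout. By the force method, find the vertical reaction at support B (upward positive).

Release continuity at B by inserting a hinge; the redundant is the internal moment M_B. The primary structure is two simply-supported spans AB and BC.
End slopes at the hinge B, treating each span as simply supported:
  span AB: UDL 42.4: wL³/(24EI) = 96.94/EI
  span AB: point load 144 at a = 1.9: Pab(L + a)/(6LEI) = 130/EI
  span BC: point load 99.5 at a = 5.76: Pab(L + b)/(6LEI) = 165.1/EI
  relative rotation θ_0 = (226.9 + 165.1)/EI = 392/EI
A unit hogging moment at B produces rotation L₁/(3EI) + L₂/(3EI) = 3.667/EI.
Slope continuity at B: θ_0 = M_B·3.667/EI, so M_B = 392/3.667 = 106.9 kN·m (hogging).
Span AB, ΣM about A with M_B applied at B: R_B^{AB}·3.8 = 579.7 + 106.9, so R_B^{AB} = 180.7 kN and R_A = 305.1 − 180.7 = 124.4 kN.
Span BC, ΣM about C: R_B^{BC}·7.2 = 143.3 + 106.9, so R_B^{BC} = 34.75 kN and R_C = 99.5 − 34.75 = 64.75 kN.
R_B = 180.7 + 34.75 = 215.4 kN.

R_B = 215.4 kN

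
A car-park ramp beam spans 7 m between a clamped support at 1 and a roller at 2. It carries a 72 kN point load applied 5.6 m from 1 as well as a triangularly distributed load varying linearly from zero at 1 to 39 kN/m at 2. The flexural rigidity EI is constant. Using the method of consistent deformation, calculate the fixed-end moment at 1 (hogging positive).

Release the roller at 2. Primary structure: cantilever fixed at 1.
Deflection at 2 on the released cantilever, summing each load's contribution:
  point load 72 at a = 5.6: Pa²(3L − a)/(6EI) = 5795/EI
  triangular load, peak 39 at the free end: 11w₀L⁴/(120EI) = 8584/EI
  δ_0 = 14379/EI
Tip deflection under a unit load at 2: L³/(3EI) = 114.3/EI.
Compatibility at 2: δ_0 − R_2·δ_{22} = 0, so R_2 = 14379/114.3 = 125.8 kN.
Moment equilibrium about 1: M_1 = Σ(load moments about 1) − R_2·L = 1040 − 125.8×7 = 159.9 kN·m.

M_1 = 159.9 kN·m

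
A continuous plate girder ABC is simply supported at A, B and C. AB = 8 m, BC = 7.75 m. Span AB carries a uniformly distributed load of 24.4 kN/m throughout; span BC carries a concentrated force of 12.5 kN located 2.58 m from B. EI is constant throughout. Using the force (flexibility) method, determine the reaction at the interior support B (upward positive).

Release continuity at B by inserting a hinge; the redundant is the internal moment M_B. The primary structure is two simply-supported spans AB and BC.
Rotations at B on the released spans (each span's end-slope, ×1/EI):
  span AB: UDL 24.4: wL³/(24EI) = 520.5/EI
  span BC: point load 12.5 at a = 2.58: Pab(L + b)/(6LEI) = 46.33/EI
  relative rotation θ_0 = (520.5 + 46.33)/EI = 566.9/EI
A unit hogging moment at B produces rotation L₁/(3EI) + L₂/(3EI) = 5.25/EI.
Slope continuity at B: θ_0 = M_B·5.25/EI, so M_B = 566.9/5.25 = 108 kN·m (hogging).
Span AB, ΣM about A with M_B applied at B: R_B^{AB}·8 = 780.8 + 108, so R_B^{AB} = 111.1 kN and R_A = 195.2 − 111.1 = 84.1 kN.
Span BC, ΣM about C: R_B^{BC}·7.75 = 64.62 + 108, so R_B^{BC} = 22.27 kN and R_C = 12.5 − 22.27 = -9.771 kN.
R_B = 111.1 + 22.27 = 133.4 kN.

R_B = 133.4 kN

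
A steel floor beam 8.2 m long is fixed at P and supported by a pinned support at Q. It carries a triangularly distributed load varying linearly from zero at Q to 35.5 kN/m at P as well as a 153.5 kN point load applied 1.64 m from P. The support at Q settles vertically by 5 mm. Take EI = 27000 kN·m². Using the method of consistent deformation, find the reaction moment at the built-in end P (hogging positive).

M_P = 346.4 kN·m

Take the reaction at Q as the redundant and release it; the primary structure is a cantilever fixed at P.
Downward deflection at the released point Q due to the loads:
  triangular load, peak 35.5 at the fixed end: w₀L⁴/(30EI) = 5350/EI
  point load 153.5 at a = 1.64: Pa²(3L − a)/(6EI) = 1580/EI
  δ_0 = 6930/EI
Tip deflection under a unit load at Q: L³/(3EI) = 183.8/EI.
With EI = 27000 kN·m²: δ_0 = 0.25667 m and δ_{QQ} = 0.006807 m/kN.
Compatibility — the beam at Q must follow the support down by 0.005 m: δ_0 − R_Q·δ_{QQ} = 0.005, so R_Q = (0.25667 − 0.005)/0.006807 = 36.97 kN.
Moment equilibrium about P: M_P = Σ(load moments about P) − R_Q·L = 649.6 − 36.97×8.2 = 346.4 kN·m.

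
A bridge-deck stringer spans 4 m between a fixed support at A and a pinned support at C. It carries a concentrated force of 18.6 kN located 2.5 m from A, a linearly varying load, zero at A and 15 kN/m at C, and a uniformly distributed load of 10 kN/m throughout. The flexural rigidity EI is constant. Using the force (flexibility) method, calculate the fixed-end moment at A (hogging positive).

M_A = 45.99 kN·m

Remove the prop at C; the released (primary) structure is a cantilever built in at A.
Free-end deflection of the primary structure under the applied loading (downward +):
  point load 18.6 at a = 2.5: Pa²(3L − a)/(6EI) = 184.1/EI
  triangular load, peak 15 at the free end: 11w₀L⁴/(120EI) = 352/EI
  UDL 10: wL⁴/(8EI) = 320/EI
  δ_0 = 856.1/EI
Tip deflection under a unit load at C: L³/(3EI) = 21.33/EI.
Compatibility at C: δ_0 − R_C·δ_{CC} = 0, so R_C = 856.1/21.33 = 40.13 kN.
Moment equilibrium about A: M_A = Σ(load moments about A) − R_C·L = 206.5 − 40.13×4 = 45.99 kN·m.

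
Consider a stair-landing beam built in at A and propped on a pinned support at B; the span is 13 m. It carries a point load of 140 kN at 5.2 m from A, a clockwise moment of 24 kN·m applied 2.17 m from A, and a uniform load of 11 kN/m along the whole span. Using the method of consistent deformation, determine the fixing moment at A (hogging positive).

M_A = 594.8 kN·m

Remove the prop at B; the released (primary) structure is a cantilever built in at A.
Primary-structure tip deflection at B by superposition:
  point load 140 at a = 5.2: Pa²(3L − a)/(6EI) = 21326/EI
  clockwise couple 24 at a = 2.17: M₀a(2L − a)/(2EI) = 620.5/EI
  UDL 11: wL⁴/(8EI) = 39271/EI
  δ_0 = 61217/EI
Flexibility coefficient — unit upward force at B: δ_{BB} = L³/(3EI) = 732.3/EI.
Compatibility at B: δ_0 − R_B·δ_{BB} = 0, so R_B = 61217/732.3 = 83.59 kN.
Moment equilibrium about A: M_A = Σ(load moments about A) − R_B·L = 1682 − 83.59×13 = 594.8 kN·m.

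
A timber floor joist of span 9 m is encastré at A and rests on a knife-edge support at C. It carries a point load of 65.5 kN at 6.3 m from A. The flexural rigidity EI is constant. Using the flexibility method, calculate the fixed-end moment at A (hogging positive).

Choose R_C as the redundant. The primary structure is the cantilever fixed at A.
Deflection at C on the released cantilever, summing each load's contribution:
  point load 65.5 at a = 6.3: Pa²(3L − a)/(6EI) = 8969/EI
Flexibility coefficient — unit upward force at C: δ_{CC} = L³/(3EI) = 243/EI.
The prop prevents deflection at C: R_C = δ_0/δ_{CC} = 8969/243 = 36.91 kN.
Moment equilibrium about A: M_A = Σ(load moments about A) − R_C·L = 412.6 − 36.91×9 = 80.47 kN·m.

M_A = 80.47 kN·m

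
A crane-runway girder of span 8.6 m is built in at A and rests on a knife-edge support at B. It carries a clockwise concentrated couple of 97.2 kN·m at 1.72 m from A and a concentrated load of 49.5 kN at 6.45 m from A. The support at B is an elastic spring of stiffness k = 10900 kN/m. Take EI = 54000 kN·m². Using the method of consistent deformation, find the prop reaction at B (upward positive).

R_B = 36.57 kN

Release the roller at B. Primary structure: cantilever fixed at A.
Deflection at B on the released cantilever, summing each load's contribution:
  clockwise couple 97.2 at a = 1.72: M₀a(2L − a)/(2EI) = 1294/EI
  point load 49.5 at a = 6.45: Pa²(3L − a)/(6EI) = 6641/EI
  δ_0 = 7935/EI
Flexibility coefficient — unit upward force at B: δ_{BB} = L³/(3EI) = 212/EI.
With EI = 54000 kN·m²: δ_0 = 0.14695 m and δ_{BB} = 0.003926 m/kN.
Compatibility — the spring shortens by R_B/k under the reaction it provides: δ_0 − R_B·δ_{BB} = R_B/k. With 1/k = 0.000092 m/kN, R_B = δ_0 / (δ_{BB} + 1/k) = 0.14695 / (0.003926 + 0.000092) = 36.57 kN.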